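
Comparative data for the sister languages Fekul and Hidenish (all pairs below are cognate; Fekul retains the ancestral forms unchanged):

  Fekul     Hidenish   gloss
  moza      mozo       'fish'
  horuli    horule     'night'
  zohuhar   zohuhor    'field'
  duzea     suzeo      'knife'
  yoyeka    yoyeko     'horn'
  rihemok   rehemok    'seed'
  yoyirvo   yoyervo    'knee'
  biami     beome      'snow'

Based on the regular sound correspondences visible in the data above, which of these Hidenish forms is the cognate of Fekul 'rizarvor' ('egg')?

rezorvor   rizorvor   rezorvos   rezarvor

rezorvor

rihemok ~ rehemok — Fekul i corresponds to Hidenish e after a consonant, before a consonant other than r, m, n, p, b, f, v.
zohuhar ~ zohuhor — Fekul a corresponds to Hidenish o after a consonant, before r.
Applying these to Fekul 'rizarvor':
  rizarvor → rezarvor   (i→e after a consonant, before a consonant other than r, m, n, p, b, f, v)
  rezarvor → rezorvor   (a→o after a consonant, before r)
So the Hidenish cognate is 'rezorvor'.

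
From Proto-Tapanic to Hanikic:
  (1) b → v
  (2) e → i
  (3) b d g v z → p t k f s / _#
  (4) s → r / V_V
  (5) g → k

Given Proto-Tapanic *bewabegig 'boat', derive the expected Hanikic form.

viwavikik

Hanikic: *bewabegig > vewavegig > viwavigig > viwavigik > viwavikik  (by unconditioned shift, vowel merger, final devoicing, unconditioned shift)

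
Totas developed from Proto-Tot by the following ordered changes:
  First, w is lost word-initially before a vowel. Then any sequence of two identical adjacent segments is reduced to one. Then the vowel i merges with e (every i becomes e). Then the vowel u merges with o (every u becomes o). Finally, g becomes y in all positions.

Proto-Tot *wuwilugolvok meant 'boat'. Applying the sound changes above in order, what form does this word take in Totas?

Totas: *wuwilugolvok
  wuwilugolvok → uwilugolvok   [glide loss]
  uwilugolvok (rule 2 does not apply)
  uwilugolvok → uwelugolvok   [vowel merger]
  uwelugolvok → owelogolvok   [vowel merger]
  owelogolvok → oweloyolvok   [unconditioned shift]
  giving Totas oweloyolvok.

oweloyolvok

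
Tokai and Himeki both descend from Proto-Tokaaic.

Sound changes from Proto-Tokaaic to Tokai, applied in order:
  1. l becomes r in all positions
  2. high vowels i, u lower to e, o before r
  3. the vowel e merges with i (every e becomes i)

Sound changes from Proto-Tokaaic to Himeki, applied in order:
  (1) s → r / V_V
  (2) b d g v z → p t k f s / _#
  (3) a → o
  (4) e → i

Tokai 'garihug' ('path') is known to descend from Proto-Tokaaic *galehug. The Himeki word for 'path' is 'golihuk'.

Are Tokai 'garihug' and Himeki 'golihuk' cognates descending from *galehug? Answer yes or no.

Derive the expected Himeki reflex of *galehug:
Himeki: *galehug > galehuk > golehuk > golihuk  (by final devoicing, vowel merger, vowel merger)
Himeki 'golihuk' matches the regular reflex exactly, so the pair is cognate.

yes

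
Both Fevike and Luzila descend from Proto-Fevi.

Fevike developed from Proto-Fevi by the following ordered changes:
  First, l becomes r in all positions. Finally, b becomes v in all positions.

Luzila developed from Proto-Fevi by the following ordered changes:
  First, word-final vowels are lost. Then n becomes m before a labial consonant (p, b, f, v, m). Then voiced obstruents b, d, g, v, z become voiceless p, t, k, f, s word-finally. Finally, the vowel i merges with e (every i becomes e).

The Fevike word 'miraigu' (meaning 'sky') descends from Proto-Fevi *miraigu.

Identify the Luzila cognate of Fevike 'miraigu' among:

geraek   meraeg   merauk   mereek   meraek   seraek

meraek

Luzila: *miraigu
  miraigu → miraig   [apocope]
  miraig (rule 2 does not apply)
  miraig → miraik   [final devoicing]
  miraik → meraek   [vowel merger]
  giving Luzila meraek.
Only 'meraek' matches the regular Luzila development of *miraigu.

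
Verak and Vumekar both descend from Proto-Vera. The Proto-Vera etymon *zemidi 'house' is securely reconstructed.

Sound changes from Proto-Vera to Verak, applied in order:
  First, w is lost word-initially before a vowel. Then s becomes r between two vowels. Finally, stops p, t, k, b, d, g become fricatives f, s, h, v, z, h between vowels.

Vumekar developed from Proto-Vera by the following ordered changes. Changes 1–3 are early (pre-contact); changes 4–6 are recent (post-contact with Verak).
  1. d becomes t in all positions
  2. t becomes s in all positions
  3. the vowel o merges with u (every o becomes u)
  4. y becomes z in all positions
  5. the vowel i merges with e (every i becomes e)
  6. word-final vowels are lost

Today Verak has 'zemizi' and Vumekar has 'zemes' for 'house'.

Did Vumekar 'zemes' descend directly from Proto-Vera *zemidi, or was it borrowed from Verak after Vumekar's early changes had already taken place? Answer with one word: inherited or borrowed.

inherited

If inherited, *zemidi would pass through all of Vumekar's changes:
Vumekar: *zemidi > zemiti > zemisi > zemese > zemes  (by unconditioned shift, unconditioned shift, vowel merger, apocope)
If borrowed from Verak 'zemizi' after the early changes, it would undergo only the recent ones:
  rule 4 (unconditioned shift): no change (zemizi)
  rule 5 (vowel merger): zemizi → zemeze
  rule 6 (apocope): zemeze → zemez
  ⇒ as a loan: zemez
Vumekar 'zemes' matches the inherited outcome exactly, so it is an inherited cognate, not a loan.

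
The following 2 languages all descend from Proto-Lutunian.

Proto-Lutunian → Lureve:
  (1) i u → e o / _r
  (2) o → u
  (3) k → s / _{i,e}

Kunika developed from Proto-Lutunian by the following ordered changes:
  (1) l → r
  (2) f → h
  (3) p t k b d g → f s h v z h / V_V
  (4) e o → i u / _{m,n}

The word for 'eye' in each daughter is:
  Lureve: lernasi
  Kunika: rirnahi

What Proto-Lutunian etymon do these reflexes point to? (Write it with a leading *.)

*lirnaki

Position 1: Lureve has l, Kunika has r. Lureve preserves l here (none of its changes turn any other segment into l), so the proto-segment is *l.
Position 2: Lureve has e, Kunika has i. Taking the neighbouring segments as reconstructed: Lureve e could go back to *e or *i; Kunika i can only go back to *i — the one source consistent with every daughter is *i.
Position 6: Lureve has s, Kunika has h. Taking the neighbouring segments as reconstructed: Lureve s could go back to *k or *s; Kunika h could go back to *k or *g or *f or *h — the one source consistent with every daughter is *k.
This points to *lirnaki. Verify forward in each daughter:
Lureve: *lirnaki > lernaki > lernasi  (by pre-rhotic lowering, palatalisation)
Kunika: start from *lirnaki.
  rule 1 (unconditioned shift): lirnaki → rirnaki
  rule 2: no change — rirnaki
  rule 3 (intervocalic lenition): rirnaki → rirnahi
  rule 4: no change — rirnahi
  ⇒ Kunika rirnahi
No other proto-form is consistent with every reflex, so the reconstruction is *lirnaki.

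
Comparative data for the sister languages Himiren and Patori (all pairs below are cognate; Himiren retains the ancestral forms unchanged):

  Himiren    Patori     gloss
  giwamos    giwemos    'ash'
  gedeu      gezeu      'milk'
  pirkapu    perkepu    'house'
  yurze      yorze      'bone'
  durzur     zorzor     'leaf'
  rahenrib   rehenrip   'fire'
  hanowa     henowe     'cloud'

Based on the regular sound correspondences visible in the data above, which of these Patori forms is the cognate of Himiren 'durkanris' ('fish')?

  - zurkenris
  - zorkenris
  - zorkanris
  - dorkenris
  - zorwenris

durzur ~ zorzor — Himiren d corresponds to Patori z word-initially before a back vowel.
yurze ~ yorze, durzur ~ zorzor — Himiren u corresponds to Patori o after a consonant, before r.
hanowa ~ henowe — Himiren a corresponds to Patori e after a consonant, before a nasal.
Applying these to Himiren 'durkanris':
  durkanris → zurkanris   (d→z word-initially before a back vowel)
  zurkanris → zorkanris   (u→o after a consonant, before r)
  zorkanris → zorkenris   (a→e after a consonant, before a nasal)
So the Patori cognate is 'zorkenris'.

zorkenris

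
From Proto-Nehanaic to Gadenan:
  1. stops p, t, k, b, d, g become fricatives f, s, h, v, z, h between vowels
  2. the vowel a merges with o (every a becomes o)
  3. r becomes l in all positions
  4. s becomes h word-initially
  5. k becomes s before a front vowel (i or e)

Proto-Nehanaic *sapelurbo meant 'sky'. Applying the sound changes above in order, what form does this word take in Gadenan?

hofelulbo

Gadenan: *sapelurbo > safelurbo > sofelurbo > sofelulbo > hofelulbo  (by intervocalic lenition, vowel merger, unconditioned shift, debuccalisation)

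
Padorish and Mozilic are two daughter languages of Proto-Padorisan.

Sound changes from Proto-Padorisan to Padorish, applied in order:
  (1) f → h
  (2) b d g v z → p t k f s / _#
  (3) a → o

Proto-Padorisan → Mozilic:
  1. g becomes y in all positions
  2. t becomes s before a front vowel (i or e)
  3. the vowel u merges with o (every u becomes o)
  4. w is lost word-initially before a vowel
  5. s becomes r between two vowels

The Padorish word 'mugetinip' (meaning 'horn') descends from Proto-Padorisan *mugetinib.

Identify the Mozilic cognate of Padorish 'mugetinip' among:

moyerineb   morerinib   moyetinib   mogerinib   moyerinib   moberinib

Mozilic: *mugetinib
  mugetinib → muyetinib   [unconditioned shift]
  muyetinib → muyesinib   [palatalisation]
  muyesinib → moyesinib   [vowel merger]
  moyesinib (rule 4 does not apply)
  moyesinib → moyerinib   [rhotacism]
  giving Mozilic moyerinib.
The other candidates each miss or misapply at least one Mozilic change.

moyerinib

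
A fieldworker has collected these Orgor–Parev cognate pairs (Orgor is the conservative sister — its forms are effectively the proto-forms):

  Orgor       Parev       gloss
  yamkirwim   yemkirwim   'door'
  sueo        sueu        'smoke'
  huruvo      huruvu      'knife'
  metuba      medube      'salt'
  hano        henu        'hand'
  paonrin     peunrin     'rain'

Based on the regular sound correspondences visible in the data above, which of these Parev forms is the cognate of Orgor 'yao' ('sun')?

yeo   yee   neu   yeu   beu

yeu

paonrin ~ peunrin — Orgor a corresponds to Parev e after a consonant, before a back vowel.
sueo ~ sueu — Orgor o corresponds to Parev u word-finally.
Applying these to Orgor 'yao':
  yao → yeo   (a→e after a consonant, before a back vowel)
  yeo → yeu   (o→u word-finally)
So the Parev cognate is 'yeu'.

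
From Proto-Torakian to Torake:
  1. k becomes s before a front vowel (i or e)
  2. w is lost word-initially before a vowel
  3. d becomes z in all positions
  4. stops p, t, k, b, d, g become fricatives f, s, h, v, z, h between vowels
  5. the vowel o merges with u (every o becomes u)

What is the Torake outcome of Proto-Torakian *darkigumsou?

Torake: *darkigumsou > darsigumsou > zarsigumsou > zarsihumsou > zarsihumsuu  (by palatalisation, unconditioned shift, intervocalic lenition, vowel merger)

zarsihumsuu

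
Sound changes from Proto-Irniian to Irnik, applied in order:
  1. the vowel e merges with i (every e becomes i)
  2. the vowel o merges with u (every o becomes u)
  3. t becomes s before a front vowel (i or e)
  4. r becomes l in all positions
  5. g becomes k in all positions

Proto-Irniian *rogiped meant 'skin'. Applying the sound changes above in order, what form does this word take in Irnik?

lukipid

Irnik: start from *rogiped.
  rule 1 (vowel merger): rogiped → rogipid
  rule 2 (vowel merger): rogipid → rugipid
  rule 3: no change — rugipid
  rule 4 (unconditioned shift): rugipid → lugipid
  rule 5 (unconditioned shift): lugipid → lukipid
  ⇒ Irnik lukipid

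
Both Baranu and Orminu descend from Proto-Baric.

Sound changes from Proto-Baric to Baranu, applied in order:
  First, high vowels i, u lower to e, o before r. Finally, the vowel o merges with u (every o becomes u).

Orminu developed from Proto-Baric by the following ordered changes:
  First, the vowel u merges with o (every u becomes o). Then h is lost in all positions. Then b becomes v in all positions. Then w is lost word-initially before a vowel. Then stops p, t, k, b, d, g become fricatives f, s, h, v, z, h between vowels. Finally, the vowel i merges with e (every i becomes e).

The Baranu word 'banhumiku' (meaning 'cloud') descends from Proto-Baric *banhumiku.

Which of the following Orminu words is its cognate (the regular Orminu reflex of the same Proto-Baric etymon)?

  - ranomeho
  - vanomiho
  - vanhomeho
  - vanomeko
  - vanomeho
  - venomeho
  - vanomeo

Orminu: *banhumiku > banhomiko > banomiko > vanomiko > vanomiho > vanomeho  (by vowel merger, h-loss, unconditioned shift, intervocalic lenition, vowel merger)
The other candidates each miss or misapply at least one Orminu change.

vanomeho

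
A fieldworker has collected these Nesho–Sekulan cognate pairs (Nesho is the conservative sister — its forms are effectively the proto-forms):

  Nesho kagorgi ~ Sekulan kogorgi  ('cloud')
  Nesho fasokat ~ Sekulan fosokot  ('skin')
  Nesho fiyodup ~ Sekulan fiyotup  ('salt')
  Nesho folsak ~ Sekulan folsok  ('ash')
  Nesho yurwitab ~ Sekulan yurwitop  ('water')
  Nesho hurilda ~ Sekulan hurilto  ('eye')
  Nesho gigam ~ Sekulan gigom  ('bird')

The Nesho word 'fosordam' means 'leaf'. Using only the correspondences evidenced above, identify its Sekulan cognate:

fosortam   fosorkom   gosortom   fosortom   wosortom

fosortom

hurilda ~ hurilto — Nesho d corresponds to Sekulan t after a consonant, before a back vowel.
gigam ~ gigom — Nesho a corresponds to Sekulan o after a consonant, before a nasal.
Applying these to Nesho 'fosordam':
  fosordam → fosortam   (d→t after a consonant, before a back vowel)
  fosortam → fosortom   (a→o after a consonant, before a nasal)
So the Sekulan cognate is 'fosortom'.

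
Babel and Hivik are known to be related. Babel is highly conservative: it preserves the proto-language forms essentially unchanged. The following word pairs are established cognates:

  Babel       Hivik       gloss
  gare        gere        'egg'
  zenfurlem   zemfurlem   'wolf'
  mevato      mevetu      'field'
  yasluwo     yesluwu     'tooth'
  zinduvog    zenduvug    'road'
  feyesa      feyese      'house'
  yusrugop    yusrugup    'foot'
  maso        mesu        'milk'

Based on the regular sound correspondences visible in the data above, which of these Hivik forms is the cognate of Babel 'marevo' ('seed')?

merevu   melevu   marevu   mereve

merevu

gare ~ gere — Babel a corresponds to Hivik e after a consonant, before r.
mevato ~ mevetu, yasluwo ~ yesluwu — Babel o corresponds to Hivik u word-finally.
Applying these to Babel 'marevo':
  marevo → merevo   (a→e after a consonant, before r)
  merevo → merevu   (o→u word-finally)
So the Hivik cognate is 'merevu'.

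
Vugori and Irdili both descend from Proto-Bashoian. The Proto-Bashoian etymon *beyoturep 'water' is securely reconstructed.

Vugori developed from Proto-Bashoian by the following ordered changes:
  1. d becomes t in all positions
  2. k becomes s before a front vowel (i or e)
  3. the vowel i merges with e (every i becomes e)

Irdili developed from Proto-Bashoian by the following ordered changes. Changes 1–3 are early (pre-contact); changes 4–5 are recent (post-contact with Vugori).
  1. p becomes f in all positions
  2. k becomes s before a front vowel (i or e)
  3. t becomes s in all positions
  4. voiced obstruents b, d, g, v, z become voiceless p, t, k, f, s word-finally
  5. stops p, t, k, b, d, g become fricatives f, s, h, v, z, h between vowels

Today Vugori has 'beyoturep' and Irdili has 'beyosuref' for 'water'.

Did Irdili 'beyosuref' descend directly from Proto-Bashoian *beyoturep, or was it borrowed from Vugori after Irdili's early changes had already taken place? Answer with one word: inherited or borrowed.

inherited

If inherited, *beyoturep would pass through all of Irdili's changes:
Irdili: start from *beyoturep.
  rule 1 (unconditioned shift): beyoturep → beyoturef
  rule 2: no change — beyoturef
  rule 3 (unconditioned shift): beyoturef → beyosuref
  rule 4: no change — beyosuref
  rule 5: no change — beyosuref
  ⇒ Irdili beyosuref
If borrowed from Vugori 'beyoturep' after the early changes, it would undergo only the recent ones:
  rule 4 (final devoicing): no change (beyoturep)
  rule 5 (intervocalic lenition): beyoturep → beyosurep
  ⇒ as a loan: beyosurep
Irdili 'beyosuref' matches the inherited outcome exactly, so it is an inherited cognate, not a loan.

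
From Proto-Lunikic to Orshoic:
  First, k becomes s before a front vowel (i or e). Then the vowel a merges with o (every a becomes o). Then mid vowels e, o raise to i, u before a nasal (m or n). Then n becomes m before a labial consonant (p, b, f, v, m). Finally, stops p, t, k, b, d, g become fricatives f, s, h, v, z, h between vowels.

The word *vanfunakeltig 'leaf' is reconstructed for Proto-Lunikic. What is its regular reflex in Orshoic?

vumfunoseltig

Orshoic: *vanfunakeltig
  vanfunakeltig → vanfunaseltig   [palatalisation]
  vanfunaseltig → vonfunoseltig   [vowel merger]
  vonfunoseltig → vunfunoseltig   [pre-nasal raising]
  vunfunoseltig → vumfunoseltig   [nasal place assimilation]
  vumfunoseltig (rule 5 does not apply)
  giving Orshoic vumfunoseltig.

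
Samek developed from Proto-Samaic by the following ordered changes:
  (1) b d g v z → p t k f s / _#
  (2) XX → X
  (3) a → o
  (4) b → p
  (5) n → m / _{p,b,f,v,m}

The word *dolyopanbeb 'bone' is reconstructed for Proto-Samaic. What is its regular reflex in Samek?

dolyopompep

Samek: *dolyopanbeb
  dolyopanbeb → dolyopanbep   [final devoicing]
  dolyopanbep (rule 2 does not apply)
  dolyopanbep → dolyoponbep   [vowel merger]
  dolyoponbep → dolyoponpep   [unconditioned shift]
  dolyoponpep → dolyopompep   [nasal place assimilation]
  giving Samek dolyopompep.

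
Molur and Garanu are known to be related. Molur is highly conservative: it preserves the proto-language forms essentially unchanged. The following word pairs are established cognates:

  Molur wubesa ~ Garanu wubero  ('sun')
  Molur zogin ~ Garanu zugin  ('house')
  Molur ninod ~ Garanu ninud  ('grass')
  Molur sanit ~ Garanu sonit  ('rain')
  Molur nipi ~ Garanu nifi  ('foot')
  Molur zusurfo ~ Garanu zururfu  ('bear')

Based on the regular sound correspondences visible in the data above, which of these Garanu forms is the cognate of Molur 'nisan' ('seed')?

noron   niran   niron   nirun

wubesa ~ wubero — Molur s corresponds to Garanu r between vowels (before a back vowel).
sanit ~ sonit — Molur a corresponds to Garanu o after a consonant, before a nasal.
Applying these to Molur 'nisan':
  nisan → niran   (s→r between vowels (before a back vowel))
  niran → niron   (a→o after a consonant, before a nasal)
So the Garanu cognate is 'niron'.

niron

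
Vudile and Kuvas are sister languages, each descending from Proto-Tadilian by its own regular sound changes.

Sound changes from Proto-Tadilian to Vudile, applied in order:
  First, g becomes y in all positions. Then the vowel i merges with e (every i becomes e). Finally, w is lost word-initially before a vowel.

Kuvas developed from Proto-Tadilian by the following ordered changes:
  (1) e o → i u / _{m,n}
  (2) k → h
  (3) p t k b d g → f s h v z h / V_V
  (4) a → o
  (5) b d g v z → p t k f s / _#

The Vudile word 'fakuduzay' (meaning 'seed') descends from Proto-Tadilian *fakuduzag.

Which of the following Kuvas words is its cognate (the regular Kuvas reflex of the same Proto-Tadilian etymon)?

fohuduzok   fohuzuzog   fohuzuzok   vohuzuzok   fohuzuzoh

Kuvas: start from *fakuduzag.
  rule 1: no change — fakuduzag
  rule 2 (unconditioned shift): fakuduzag → fahuduzag
  rule 3 (intervocalic lenition): fahuduzag → fahuzuzag
  rule 4 (vowel merger): fahuzuzag → fohuzuzog
  rule 5 (final devoicing): fohuzuzog → fohuzuzok
  ⇒ Kuvas fohuzuzok
The other candidates each miss or misapply at least one Kuvas change.

fohuzuzok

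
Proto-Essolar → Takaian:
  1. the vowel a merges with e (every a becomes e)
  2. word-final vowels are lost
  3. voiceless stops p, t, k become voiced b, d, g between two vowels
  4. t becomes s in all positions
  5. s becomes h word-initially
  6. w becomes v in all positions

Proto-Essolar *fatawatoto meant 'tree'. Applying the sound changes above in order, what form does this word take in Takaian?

fedevedos

Takaian: start from *fatawatoto.
  rule 1 (vowel merger): fatawatoto → fetewetoto
  rule 2 (apocope): fetewetoto → fetewetot
  rule 3 (intervocalic voicing): fetewetot → fedewedot
  rule 4 (unconditioned shift): fedewedot → fedewedos
  rule 5: no change — fedewedos
  rule 6 (unconditioned shift): fedewedos → fedevedos
  ⇒ Takaian fedevedos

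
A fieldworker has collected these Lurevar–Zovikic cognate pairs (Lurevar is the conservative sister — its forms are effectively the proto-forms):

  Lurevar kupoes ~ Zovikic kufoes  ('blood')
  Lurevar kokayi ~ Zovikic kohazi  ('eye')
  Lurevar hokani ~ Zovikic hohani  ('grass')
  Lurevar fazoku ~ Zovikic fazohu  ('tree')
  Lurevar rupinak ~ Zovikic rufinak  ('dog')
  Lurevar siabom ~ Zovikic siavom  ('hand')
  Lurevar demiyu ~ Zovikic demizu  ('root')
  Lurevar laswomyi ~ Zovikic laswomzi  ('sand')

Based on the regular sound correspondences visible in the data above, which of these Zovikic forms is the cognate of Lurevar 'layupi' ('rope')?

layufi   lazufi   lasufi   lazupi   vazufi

demiyu ~ demizu — Lurevar y corresponds to Zovikic z between vowels (before a back vowel).
rupinak ~ rufinak — Lurevar p corresponds to Zovikic f between vowels (before a front vowel).
Applying these to Lurevar 'layupi':
  layupi → lazupi   (y→z between vowels (before a back vowel))
  lazupi → lazufi   (p→f between vowels (before a front vowel))
So the Zovikic cognate is 'lazufi'.

lazufi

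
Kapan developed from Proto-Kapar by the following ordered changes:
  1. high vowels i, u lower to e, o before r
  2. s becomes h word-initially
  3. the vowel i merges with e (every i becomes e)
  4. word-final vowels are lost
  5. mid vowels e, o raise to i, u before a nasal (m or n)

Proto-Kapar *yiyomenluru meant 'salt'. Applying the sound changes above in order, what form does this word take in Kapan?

Kapan: *yiyomenluru
  yiyomenluru → yiyomenloru   [pre-rhotic lowering]
  yiyomenloru (rule 2 does not apply)
  yiyomenloru → yeyomenloru   [vowel merger]
  yeyomenloru → yeyomenlor   [apocope]
  yeyomenlor → yeyuminlor   [pre-nasal raising]
  giving Kapan yeyuminlor.

yeyuminlor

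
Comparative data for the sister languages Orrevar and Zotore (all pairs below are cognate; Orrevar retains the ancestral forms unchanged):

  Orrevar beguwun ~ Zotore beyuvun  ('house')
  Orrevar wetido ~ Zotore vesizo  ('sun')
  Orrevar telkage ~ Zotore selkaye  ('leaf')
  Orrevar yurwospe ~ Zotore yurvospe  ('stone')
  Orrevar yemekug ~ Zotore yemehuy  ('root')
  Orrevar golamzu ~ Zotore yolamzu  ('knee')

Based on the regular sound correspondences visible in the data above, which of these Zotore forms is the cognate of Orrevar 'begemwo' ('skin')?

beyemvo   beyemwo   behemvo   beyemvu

telkage ~ selkaye — Orrevar g corresponds to Zotore y between vowels (before a front vowel).
yurwospe ~ yurvospe — Orrevar w corresponds to Zotore v after a consonant, before a back vowel.
Applying these to Orrevar 'begemwo':
  begemwo → beyemwo   (g→y between vowels (before a front vowel))
  beyemwo → beyemvo   (w→v after a consonant, before a back vowel)
So the Zotore cognate is 'beyemvo'.

beyemvo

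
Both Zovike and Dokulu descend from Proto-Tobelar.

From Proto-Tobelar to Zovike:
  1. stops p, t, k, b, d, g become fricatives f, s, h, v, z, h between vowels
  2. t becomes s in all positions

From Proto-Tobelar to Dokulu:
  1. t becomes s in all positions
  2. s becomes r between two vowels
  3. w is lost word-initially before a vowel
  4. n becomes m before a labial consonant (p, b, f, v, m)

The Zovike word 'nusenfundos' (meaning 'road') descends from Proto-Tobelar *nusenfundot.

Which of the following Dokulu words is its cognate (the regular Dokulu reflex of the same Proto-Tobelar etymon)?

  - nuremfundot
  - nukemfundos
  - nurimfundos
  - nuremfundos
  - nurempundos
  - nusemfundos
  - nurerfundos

nuremfundos

Dokulu: *nusenfundot > nusenfundos > nurenfundos > nuremfundos  (by unconditioned shift, rhotacism, nasal place assimilation)
Among the options, 'nuremfundos' alone shows every Dokulu change applied in order.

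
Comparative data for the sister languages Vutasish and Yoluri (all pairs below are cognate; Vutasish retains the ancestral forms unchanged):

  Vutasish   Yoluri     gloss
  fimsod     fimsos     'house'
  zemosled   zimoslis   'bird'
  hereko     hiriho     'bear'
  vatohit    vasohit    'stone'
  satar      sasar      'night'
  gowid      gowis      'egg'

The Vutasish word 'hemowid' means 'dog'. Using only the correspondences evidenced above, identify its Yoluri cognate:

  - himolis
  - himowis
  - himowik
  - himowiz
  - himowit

zemosled ~ zimoslis — Vutasish e corresponds to Yoluri i after a consonant, before a nasal.
fimsod ~ fimsos, zemosled ~ zimoslis — Vutasish d corresponds to Yoluri s word-finally.
Applying these to Vutasish 'hemowid':
  hemowid → himowid   (e→i after a consonant, before a nasal)
  himowid → himowis   (d→s word-finally)
So the Yoluri cognate is 'himowis'.

himowis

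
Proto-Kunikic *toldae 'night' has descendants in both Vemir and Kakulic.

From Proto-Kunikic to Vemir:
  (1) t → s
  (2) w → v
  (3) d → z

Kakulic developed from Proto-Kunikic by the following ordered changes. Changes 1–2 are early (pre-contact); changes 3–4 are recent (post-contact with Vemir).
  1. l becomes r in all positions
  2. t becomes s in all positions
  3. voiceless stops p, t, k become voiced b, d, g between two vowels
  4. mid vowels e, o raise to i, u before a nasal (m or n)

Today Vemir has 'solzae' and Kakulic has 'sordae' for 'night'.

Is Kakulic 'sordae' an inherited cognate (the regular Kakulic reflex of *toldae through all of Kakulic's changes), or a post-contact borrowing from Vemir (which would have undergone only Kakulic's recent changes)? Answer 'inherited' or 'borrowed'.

inherited

If inherited, *toldae would pass through all of Kakulic's changes:
Kakulic: start from *toldae.
  rule 1 (unconditioned shift): toldae → tordae
  rule 2 (unconditioned shift): tordae → sordae
  rule 3: no change — sordae
  rule 4: no change — sordae
  ⇒ Kakulic sordae
If borrowed from Vemir 'solzae' after the early changes, it would undergo only the recent ones:
  rule 3 (intervocalic voicing): no change (solzae)
  rule 4 (pre-nasal raising): no change (solzae)
  ⇒ as a loan: solzae
Kakulic 'sordae' matches the inherited outcome exactly, so it is an inherited cognate, not a loan.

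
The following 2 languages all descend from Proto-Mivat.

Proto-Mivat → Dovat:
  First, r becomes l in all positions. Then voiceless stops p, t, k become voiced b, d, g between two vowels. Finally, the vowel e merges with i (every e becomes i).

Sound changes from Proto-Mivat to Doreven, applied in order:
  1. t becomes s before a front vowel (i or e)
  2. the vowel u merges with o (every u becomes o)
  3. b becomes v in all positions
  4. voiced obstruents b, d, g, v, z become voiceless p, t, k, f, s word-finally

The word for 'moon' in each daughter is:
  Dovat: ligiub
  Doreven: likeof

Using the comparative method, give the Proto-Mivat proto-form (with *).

*likeub

Position 6: Dovat has b, Doreven has f. Taking the neighbouring segments as reconstructed: Dovat b can only go back to *b; Doreven f could go back to *b or *f or *v — the one source consistent with every daughter is *b.
Position 4: Dovat has i, Doreven has e. Doreven preserves e here (none of its changes turn any other segment into e), so the proto-segment is *e.
Position 5: Dovat has u, Doreven has o. Dovat preserves u here (none of its changes turn any other segment into u), so the proto-segment is *u.
Continuing position by position gives *likeub; check it forward:
Dovat: *likeub
  likeub (rule 1 does not apply)
  likeub → ligeub   [intervocalic voicing]
  ligeub → ligiub   [vowel merger]
  giving Dovat ligiub.
Doreven: start from *likeub.
  rule 1: no change — likeub
  rule 2 (vowel merger): likeub → likeob
  rule 3 (unconditioned shift): likeob → likeov
  rule 4 (final devoicing): likeov → likeof
  ⇒ Doreven likeof
*likeub is the unique common source.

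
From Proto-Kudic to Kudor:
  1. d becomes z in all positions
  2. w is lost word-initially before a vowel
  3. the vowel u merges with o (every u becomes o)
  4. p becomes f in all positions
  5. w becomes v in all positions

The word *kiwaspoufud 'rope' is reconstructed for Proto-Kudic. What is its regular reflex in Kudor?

Kudor: *kiwaspoufud > kiwaspoufuz > kiwaspoofoz > kiwasfoofoz > kivasfoofoz  (by unconditioned shift, vowel merger, unconditioned shift, unconditioned shift)

kivasfoofoz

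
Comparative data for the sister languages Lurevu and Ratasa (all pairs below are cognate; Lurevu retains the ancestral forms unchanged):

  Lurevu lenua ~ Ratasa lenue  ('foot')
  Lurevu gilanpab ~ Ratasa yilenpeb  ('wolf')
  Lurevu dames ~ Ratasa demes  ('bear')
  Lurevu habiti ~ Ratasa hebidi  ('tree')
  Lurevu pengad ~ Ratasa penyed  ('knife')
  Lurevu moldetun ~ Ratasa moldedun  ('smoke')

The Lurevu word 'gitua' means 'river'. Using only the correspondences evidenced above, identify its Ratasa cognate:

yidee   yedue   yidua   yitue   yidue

gilanpab ~ yilenpeb — Lurevu g corresponds to Ratasa y word-initially before a front vowel.
moldetun ~ moldedun — Lurevu t corresponds to Ratasa d between vowels (before a back vowel).
lenua ~ lenue — Lurevu a corresponds to Ratasa e word-finally.
Applying these to Lurevu 'gitua':
  gitua → yitua   (g→y word-initially before a front vowel)
  yitua → yidua   (t→d between vowels (before a back vowel))
  yidua → yidue   (a→e word-finally)
So the Ratasa cognate is 'yidue'.

yidue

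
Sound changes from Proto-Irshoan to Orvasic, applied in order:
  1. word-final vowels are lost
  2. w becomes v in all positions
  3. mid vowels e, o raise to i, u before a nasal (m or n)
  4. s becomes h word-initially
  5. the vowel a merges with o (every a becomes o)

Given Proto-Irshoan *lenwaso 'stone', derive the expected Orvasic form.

linvos

Orvasic: *lenwaso > lenwas > lenvas > linvas > linvos  (by apocope, unconditioned shift, pre-nasal raising, vowel merger)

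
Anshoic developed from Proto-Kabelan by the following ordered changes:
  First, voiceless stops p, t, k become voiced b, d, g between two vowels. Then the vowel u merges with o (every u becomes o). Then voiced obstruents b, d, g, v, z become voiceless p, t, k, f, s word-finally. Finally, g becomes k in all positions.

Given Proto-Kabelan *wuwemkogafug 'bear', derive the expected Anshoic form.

Anshoic: *wuwemkogafug > wowemkogafog > wowemkogafok > wowemkokafok  (by vowel merger, final devoicing, unconditioned shift)

wowemkokafok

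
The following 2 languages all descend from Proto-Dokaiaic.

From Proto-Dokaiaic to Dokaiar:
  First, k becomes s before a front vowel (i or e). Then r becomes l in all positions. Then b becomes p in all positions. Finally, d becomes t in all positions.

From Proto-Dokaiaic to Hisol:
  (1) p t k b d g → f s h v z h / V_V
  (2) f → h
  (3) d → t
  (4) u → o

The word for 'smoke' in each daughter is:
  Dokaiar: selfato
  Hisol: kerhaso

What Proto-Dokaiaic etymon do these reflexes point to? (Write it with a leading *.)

Position 4: Dokaiar has f, Hisol has h. Dokaiar preserves f here (none of its changes turn any other segment into f), so the proto-segment is *f.
Position 6: Dokaiar has t, Hisol has s. Taking the neighbouring segments as reconstructed: Dokaiar t could go back to *t or *d; Hisol s could go back to *t or *s — the one source consistent with every daughter is *t.
Continuing position by position gives *kerfato; check it forward:
Dokaiar: start from *kerfato.
  rule 1 (palatalisation): kerfato → serfato
  rule 2 (unconditioned shift): serfato → selfato
  rule 3: no change — selfato
  rule 4: no change — selfato
  ⇒ Dokaiar selfato
Hisol: *kerfato
  kerfato → kerfaso   [intervocalic lenition]
  kerfaso → kerhaso   [unconditioned shift]
  kerhaso (rule 3 does not apply)
  kerhaso (rule 4 does not apply)
  giving Hisol kerhaso.
*kerfato is the unique common source.

*kerfato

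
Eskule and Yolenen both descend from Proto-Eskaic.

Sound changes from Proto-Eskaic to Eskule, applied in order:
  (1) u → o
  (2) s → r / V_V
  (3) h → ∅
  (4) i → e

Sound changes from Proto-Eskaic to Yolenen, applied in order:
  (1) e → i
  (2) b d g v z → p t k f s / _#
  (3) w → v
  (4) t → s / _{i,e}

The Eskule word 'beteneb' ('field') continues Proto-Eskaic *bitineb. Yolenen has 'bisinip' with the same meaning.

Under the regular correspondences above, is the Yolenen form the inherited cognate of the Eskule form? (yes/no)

Derive the expected Yolenen reflex of *bitineb:
Yolenen: start from *bitineb.
  rule 1 (vowel merger): bitineb → bitinib
  rule 2 (final devoicing): bitinib → bitinip
  rule 3: no change — bitinip
  rule 4 (palatalisation): bitinip → bisinip
  ⇒ Yolenen bisinip
Yolenen 'bisinip' matches the regular reflex exactly, so the pair is cognate.

yes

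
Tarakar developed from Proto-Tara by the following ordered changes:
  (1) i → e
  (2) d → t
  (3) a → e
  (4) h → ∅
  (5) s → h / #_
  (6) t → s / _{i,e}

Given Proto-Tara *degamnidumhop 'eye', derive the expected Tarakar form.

Tarakar: *degamnidumhop
  degamnidumhop → degamnedumhop   [vowel merger]
  degamnedumhop → tegamnetumhop   [unconditioned shift]
  tegamnetumhop → tegemnetumhop   [vowel merger]
  tegemnetumhop → tegemnetumop   [h-loss]
  tegemnetumop (rule 5 does not apply)
  tegemnetumop → segemnetumop   [palatalisation]
  giving Tarakar segemnetumop.

segemnetumop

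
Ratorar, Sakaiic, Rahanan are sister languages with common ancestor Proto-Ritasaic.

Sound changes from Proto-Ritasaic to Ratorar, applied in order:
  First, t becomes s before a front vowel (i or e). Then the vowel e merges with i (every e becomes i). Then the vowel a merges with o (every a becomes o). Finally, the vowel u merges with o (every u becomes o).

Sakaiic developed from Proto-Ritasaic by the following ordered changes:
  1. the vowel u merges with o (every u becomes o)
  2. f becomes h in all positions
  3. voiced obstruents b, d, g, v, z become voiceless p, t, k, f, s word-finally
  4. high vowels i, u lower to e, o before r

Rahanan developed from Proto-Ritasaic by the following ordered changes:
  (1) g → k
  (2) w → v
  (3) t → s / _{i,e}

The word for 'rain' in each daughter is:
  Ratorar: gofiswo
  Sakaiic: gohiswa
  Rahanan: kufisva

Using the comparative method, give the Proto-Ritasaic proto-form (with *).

*gufiswa

Position 2: Ratorar has o, Sakaiic has o, Rahanan has u. Rahanan preserves u here (none of its changes turn any other segment into u), so the proto-segment is *u.
Position 1: Ratorar has g, Sakaiic has g, Rahanan has k. Ratorar preserves g here (none of its changes turn any other segment into g), so the proto-segment is *g.
Verify the candidate proto-form against each daughter:
Ratorar: *gufiswa > gufiswo > gofiswo  (by vowel merger, vowel merger)
Sakaiic: *gufiswa
  gufiswa → gofiswa   [vowel merger]
  gofiswa → gohiswa   [unconditioned shift]
  gohiswa (rule 3 does not apply)
  gohiswa (rule 4 does not apply)
  giving Sakaiic gohiswa.
Rahanan: *gufiswa
  gufiswa → kufiswa   [unconditioned shift]
  kufiswa → kufisva   [unconditioned shift]
  kufisva (rule 3 does not apply)
  giving Rahanan kufisva.
No other proto-form is consistent with every reflex, so the reconstruction is *gufiswa.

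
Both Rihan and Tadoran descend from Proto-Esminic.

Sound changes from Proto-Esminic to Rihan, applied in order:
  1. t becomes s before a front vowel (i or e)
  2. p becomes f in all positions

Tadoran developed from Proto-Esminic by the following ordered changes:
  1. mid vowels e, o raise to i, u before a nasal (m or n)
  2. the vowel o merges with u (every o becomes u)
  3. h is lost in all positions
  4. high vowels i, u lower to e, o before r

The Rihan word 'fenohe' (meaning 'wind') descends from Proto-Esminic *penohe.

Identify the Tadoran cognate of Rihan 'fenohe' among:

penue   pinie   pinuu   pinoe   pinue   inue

pinue

Tadoran: *penohe > pinohe > pinuhe > pinue  (by pre-nasal raising, vowel merger, h-loss)
Among the options, 'pinue' alone shows every Tadoran change applied in order.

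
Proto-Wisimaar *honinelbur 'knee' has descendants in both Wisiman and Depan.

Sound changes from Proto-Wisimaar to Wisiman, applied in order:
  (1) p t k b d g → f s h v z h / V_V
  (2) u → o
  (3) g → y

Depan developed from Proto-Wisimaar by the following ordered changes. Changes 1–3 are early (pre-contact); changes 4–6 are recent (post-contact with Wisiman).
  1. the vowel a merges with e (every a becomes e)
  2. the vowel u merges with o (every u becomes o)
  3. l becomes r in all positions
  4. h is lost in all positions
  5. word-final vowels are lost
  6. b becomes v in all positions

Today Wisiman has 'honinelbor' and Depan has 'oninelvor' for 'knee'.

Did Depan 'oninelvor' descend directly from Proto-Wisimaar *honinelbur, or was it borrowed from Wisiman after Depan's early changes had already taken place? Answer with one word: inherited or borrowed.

borrowed

If inherited, *honinelbur would pass through all of Depan's changes:
Depan: *honinelbur
  honinelbur (rule 1 does not apply)
  honinelbur → honinelbor   [vowel merger]
  honinelbor → honinerbor   [unconditioned shift]
  honinerbor → oninerbor   [h-loss]
  oninerbor (rule 5 does not apply)
  oninerbor → oninervor   [unconditioned shift]
  giving Depan oninervor.
If borrowed from Wisiman 'honinelbor' after the early changes, it would undergo only the recent ones:
  rule 4 (h-loss): honinelbor → oninelbor
  rule 5 (apocope): no change (oninelbor)
  rule 6 (unconditioned shift): oninelbor → oninelvor
  ⇒ as a loan: oninelvor
Depan 'oninelvor' matches the loan outcome 'oninelvor', not the inherited 'oninervor' — it skipped the early Depan changes, so it was borrowed from Wisiman.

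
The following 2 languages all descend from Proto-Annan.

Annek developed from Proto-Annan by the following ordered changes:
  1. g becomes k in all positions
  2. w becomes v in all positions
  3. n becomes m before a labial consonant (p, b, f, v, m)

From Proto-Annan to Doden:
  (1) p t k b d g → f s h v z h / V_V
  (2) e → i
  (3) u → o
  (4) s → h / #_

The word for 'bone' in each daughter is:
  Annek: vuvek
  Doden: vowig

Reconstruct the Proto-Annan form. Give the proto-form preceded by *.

*vuweg

Position 4: Annek has e, Doden has i. Annek preserves e here (none of its changes turn any other segment into e), so the proto-segment is *e.
Position 5: Annek has k, Doden has g. Doden preserves g here (none of its changes turn any other segment into g), so the proto-segment is *g.
Position 2: Annek has u, Doden has o. Annek preserves u here (none of its changes turn any other segment into u), so the proto-segment is *u.
This points to *vuweg. Verify forward in each daughter:
Annek: *vuweg
  vuweg → vuwek   [unconditioned shift]
  vuwek → vuvek   [unconditioned shift]
  vuvek (rule 3 does not apply)
  giving Annek vuvek.
Doden: start from *vuweg.
  rule 1: no change — vuweg
  rule 2 (vowel merger): vuweg → vuwig
  rule 3 (vowel merger): vuwig → vowig
  rule 4: no change — vowig
  ⇒ Doden vowig
No other proto-form is consistent with every reflex, so the reconstruction is *vuweg.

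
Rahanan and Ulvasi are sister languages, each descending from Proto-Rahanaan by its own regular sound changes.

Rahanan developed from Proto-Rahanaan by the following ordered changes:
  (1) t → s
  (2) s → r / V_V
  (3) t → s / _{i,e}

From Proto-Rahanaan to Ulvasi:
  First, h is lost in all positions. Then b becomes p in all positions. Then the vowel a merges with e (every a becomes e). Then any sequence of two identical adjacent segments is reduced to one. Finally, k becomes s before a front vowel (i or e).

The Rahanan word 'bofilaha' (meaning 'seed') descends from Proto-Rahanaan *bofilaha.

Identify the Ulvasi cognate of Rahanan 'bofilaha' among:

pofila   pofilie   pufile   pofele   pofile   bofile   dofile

pofile

Ulvasi: *bofilaha
  bofilaha → bofilaa   [h-loss]
  bofilaa → pofilaa   [unconditioned shift]
  pofilaa → pofilee   [vowel merger]
  pofilee → pofile   [degemination]
  pofile (rule 5 does not apply)
  giving Ulvasi pofile.
The other candidates each miss or misapply at least one Ulvasi change.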